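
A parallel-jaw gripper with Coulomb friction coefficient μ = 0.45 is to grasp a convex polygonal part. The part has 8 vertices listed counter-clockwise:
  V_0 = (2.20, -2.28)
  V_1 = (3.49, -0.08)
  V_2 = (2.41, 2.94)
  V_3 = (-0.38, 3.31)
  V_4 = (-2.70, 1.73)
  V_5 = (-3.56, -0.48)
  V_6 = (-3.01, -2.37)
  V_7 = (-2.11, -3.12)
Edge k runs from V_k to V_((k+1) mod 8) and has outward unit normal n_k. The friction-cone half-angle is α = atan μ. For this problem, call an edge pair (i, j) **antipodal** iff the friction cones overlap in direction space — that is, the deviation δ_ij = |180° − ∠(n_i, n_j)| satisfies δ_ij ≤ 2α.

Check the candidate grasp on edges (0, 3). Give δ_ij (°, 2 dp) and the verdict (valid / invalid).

α = atan 0.45 = 24.23°;  2α = 48.46°
edge 0: e_0 = (+1.29, +2.20);  n_0 = (+0.8626, -0.5058)
edge 3: e_3 = (-2.32, -1.58);  n_3 = (-0.5629, +0.8265)
∠(n_0, n_3) = 154.64°
δ = |180° − 154.64°| = 25.36°
25.36° ≤ 2α = 48.46°  →  valid

δ = 25.36°, valid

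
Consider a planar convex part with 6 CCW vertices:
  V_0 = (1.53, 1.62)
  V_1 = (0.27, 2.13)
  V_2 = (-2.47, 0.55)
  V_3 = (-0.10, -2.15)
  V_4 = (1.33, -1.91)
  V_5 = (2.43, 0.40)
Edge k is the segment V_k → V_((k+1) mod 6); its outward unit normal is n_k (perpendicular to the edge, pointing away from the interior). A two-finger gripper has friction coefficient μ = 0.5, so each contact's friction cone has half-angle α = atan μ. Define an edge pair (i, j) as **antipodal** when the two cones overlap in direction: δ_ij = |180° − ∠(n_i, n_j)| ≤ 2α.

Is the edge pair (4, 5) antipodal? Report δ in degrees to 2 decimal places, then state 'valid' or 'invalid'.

α = atan 0.5 = 26.57°;  2α = 53.13°
edge 4: e_4 = (+1.10, +2.31);  n_4 = (+0.9029, -0.4299)
edge 5: e_5 = (-0.90, +1.22);  n_5 = (+0.8047, +0.5936)
∠(n_4, n_5) = 61.88°
δ = |180° − 61.88°| = 118.12°
118.12° > 2α = 53.13°  →  invalid

δ = 118.12°, invalid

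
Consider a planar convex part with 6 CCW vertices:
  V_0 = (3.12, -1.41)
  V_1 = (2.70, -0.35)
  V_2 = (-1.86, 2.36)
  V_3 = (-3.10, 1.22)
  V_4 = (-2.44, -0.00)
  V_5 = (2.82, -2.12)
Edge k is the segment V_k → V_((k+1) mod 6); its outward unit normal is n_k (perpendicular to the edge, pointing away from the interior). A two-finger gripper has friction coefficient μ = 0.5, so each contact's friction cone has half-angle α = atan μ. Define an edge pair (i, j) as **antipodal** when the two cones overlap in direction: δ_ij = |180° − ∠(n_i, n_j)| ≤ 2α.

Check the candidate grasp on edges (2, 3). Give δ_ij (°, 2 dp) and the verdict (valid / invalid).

α = atan 0.5 = 26.57°;  2α = 53.13°
edge 2: e_2 = (-1.24, -1.14);  n_2 = (-0.6768, +0.7362)
edge 3: e_3 = (+0.66, -1.22);  n_3 = (-0.8795, -0.4758)
∠(n_2, n_3) = 75.82°
δ = |180° − 75.82°| = 104.18°
104.18° > 2α = 53.13°  →  invalid

δ = 104.18°, invalid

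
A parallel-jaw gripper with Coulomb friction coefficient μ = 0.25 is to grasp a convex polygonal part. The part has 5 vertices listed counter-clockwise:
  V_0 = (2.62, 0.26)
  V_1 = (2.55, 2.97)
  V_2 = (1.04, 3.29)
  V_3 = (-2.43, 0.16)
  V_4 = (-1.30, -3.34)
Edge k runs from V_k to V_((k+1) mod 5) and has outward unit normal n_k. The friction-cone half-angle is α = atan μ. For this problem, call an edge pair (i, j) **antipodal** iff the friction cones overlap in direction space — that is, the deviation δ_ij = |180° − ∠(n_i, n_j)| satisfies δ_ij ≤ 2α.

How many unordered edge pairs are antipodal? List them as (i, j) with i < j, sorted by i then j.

α = atan 0.25 = 14.04°;  2α = 28.07°
n_0 = (+0.9997, +0.0258)
n_1 = (+0.2073, +0.9783)
n_2 = (-0.6698, +0.7425)
n_3 = (-0.9516, -0.3072)
n_4 = (+0.6764, -0.7365)
  (0,1): δ = 103.44°  ·
  (0,2): δ = 49.43°  ·
  (0,3): δ = 16.41°  ✓
  (0,4): δ = 131.08°  ·
  (1,2): δ = 125.98°  ·
  (1,3): δ = 60.14°  ·
  (1,4): δ = 54.53°  ·
  (2,3): δ = 114.16°  ·
  (2,4): δ = 0.51°  ✓
  (3,4): δ = 65.33°  ·
antipodal pairs: 2

count = 2; pairs: (0,3), (2,4)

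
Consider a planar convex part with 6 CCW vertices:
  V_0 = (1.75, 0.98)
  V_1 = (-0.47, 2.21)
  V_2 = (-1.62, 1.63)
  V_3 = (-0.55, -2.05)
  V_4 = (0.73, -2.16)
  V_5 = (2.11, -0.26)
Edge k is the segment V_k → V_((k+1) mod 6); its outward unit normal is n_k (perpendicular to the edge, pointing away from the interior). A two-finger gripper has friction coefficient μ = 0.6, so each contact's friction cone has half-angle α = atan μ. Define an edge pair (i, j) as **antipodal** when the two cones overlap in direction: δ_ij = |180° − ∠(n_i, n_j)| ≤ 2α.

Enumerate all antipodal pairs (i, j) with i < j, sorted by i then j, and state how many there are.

α = atan 0.6 = 30.96°;  2α = 61.93°
n_0 = (+0.4846, +0.8747)
n_1 = (-0.4503, +0.8929)
n_2 = (-0.9602, -0.2792)
n_3 = (-0.0856, -0.9963)
n_4 = (+0.8091, -0.5877)
n_5 = (+0.9603, +0.2788)
  (0,1): δ = 124.25°  ·
  (0,2): δ = 44.80°  ✓
  (0,3): δ = 24.08°  ✓
  (0,4): δ = 83.00°  ·
  (0,5): δ = 135.18°  ·
  (1,2): δ = 100.55°  ·
  (1,3): δ = 31.68°  ✓
  (1,4): δ = 27.24°  ✓
  (1,5): δ = 79.43°  ·
  (2,3): δ = 111.12°  ·
  (2,4): δ = 52.20°  ✓
  (2,5): δ = 0.02°  ✓
  (3,4): δ = 121.08°  ·
  (3,5): δ = 68.90°  ·
  (4,5): δ = 127.82°  ·
antipodal pairs: 6

count = 6; pairs: (0,2), (0,3), (1,3), (1,4), (2,4), (2,5)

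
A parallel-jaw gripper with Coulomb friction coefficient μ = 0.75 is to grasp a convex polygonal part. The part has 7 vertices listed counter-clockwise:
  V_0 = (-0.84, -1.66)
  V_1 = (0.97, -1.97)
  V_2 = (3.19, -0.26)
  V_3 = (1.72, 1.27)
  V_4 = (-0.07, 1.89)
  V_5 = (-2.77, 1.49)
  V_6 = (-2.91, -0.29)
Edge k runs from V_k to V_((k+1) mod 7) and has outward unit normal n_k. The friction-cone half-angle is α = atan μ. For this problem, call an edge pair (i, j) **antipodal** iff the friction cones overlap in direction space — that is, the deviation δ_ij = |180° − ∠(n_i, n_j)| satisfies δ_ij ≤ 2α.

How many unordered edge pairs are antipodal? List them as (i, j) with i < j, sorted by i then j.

count = 10; pairs: (0,2), (0,3), (0,4), (1,3), (1,4), (1,5), (2,5), (2,6), (3,6), (4,6)

α = atan 0.75 = 36.87°;  2α = 73.74°
n_0 = (-0.1688, -0.9856)
n_1 = (+0.6102, -0.7922)
n_2 = (+0.7211, +0.6928)
n_3 = (+0.3273, +0.9449)
n_4 = (-0.1465, +0.9892)
n_5 = (-0.9969, +0.0784)
n_6 = (-0.5519, -0.8339)
  (0,1): δ = 132.68°  ·
  (0,2): δ = 36.43°  ✓
  (0,3): δ = 9.39°  ✓
  (0,4): δ = 18.15°  ✓
  (0,5): δ = 95.22°  ·
  (0,6): δ = 156.22°  ·
  (1,2): δ = 83.75°  ·
  (1,3): δ = 56.71°  ✓
  (1,4): δ = 29.18°  ✓
  (1,5): δ = 47.90°  ✓
  (1,6): δ = 108.90°  ·
  (2,3): δ = 152.96°  ·
  (2,4): δ = 125.43°  ·
  (2,5): δ = 48.35°  ✓
  (2,6): δ = 12.65°  ✓
  (3,4): δ = 152.47°  ·
  (3,5): δ = 75.39°  ·
  (3,6): δ = 14.39°  ✓
  (4,5): δ = 102.92°  ·
  (4,6): δ = 41.92°  ✓
  (5,6): δ = 119.00°  ·
antipodal pairs: 10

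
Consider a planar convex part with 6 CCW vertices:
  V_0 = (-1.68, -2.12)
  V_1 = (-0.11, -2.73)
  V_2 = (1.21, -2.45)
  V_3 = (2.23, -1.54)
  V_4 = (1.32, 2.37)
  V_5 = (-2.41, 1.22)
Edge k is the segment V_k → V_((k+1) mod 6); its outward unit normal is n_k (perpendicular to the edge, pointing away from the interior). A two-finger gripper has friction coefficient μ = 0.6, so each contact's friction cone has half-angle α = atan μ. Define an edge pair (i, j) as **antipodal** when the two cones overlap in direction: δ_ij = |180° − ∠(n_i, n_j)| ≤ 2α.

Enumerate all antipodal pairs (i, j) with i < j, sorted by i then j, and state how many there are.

count = 6; pairs: (0,3), (0,4), (1,4), (2,4), (2,5), (3,5)

α = atan 0.6 = 30.96°;  2α = 61.93°
n_0 = (-0.3622, -0.9321)
n_1 = (+0.2075, -0.9782)
n_2 = (+0.6657, -0.7462)
n_3 = (+0.9740, +0.2267)
n_4 = (-0.2946, +0.9556)
n_5 = (-0.9769, -0.2135)
  (0,1): δ = 146.79°  ·
  (0,2): δ = 117.03°  ·
  (0,3): δ = 55.67°  ✓
  (0,4): δ = 38.37°  ✓
  (0,5): δ = 123.56°  ·
  (1,2): δ = 150.24°  ·
  (1,3): δ = 88.87°  ·
  (1,4): δ = 5.16°  ✓
  (1,5): δ = 90.35°  ·
  (2,3): δ = 118.64°  ·
  (2,4): δ = 24.60°  ✓
  (2,5): δ = 60.59°  ✓
  (3,4): δ = 85.97°  ·
  (3,5): δ = 0.77°  ✓
  (4,5): δ = 94.81°  ·
antipodal pairs: 6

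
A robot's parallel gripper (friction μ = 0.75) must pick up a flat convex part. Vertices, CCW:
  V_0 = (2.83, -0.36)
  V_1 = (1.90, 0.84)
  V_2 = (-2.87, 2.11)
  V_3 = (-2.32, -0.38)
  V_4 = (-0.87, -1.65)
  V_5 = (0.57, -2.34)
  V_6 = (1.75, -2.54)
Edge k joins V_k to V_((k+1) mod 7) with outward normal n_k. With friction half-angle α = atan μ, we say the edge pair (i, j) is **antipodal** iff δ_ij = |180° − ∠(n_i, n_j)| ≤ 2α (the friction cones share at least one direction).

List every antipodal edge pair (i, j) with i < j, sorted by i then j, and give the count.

count = 9; pairs: (0,2), (0,3), (0,4), (0,5), (1,2), (1,3), (1,4), (1,5), (2,6)

α = atan 0.75 = 36.87°;  2α = 73.74°
n_0 = (+0.7904, +0.6126)
n_1 = (+0.2573, +0.9663)
n_2 = (-0.9765, -0.2157)
n_3 = (-0.6589, -0.7523)
n_4 = (-0.4321, -0.9018)
n_5 = (-0.1671, -0.9859)
n_6 = (+0.8961, -0.4439)
  (0,1): δ = 142.68°  ·
  (0,2): δ = 25.32°  ✓
  (0,3): δ = 11.01°  ✓
  (0,4): δ = 26.62°  ✓
  (0,5): δ = 42.60°  ✓
  (0,6): δ = 115.87°  ·
  (1,2): δ = 62.64°  ✓
  (1,3): δ = 26.30°  ✓
  (1,4): δ = 10.69°  ✓
  (1,5): δ = 5.29°  ✓
  (1,6): δ = 78.55°  ·
  (2,3): δ = 143.67°  ·
  (2,4): δ = 128.06°  ·
  (2,5): δ = 112.08°  ·
  (2,6): δ = 38.81°  ✓
  (3,4): δ = 164.39°  ·
  (3,5): δ = 148.41°  ·
  (3,6): δ = 75.14°  ·
  (4,5): δ = 164.02°  ·
  (4,6): δ = 90.75°  ·
  (5,6): δ = 106.73°  ·
antipodal pairs: 9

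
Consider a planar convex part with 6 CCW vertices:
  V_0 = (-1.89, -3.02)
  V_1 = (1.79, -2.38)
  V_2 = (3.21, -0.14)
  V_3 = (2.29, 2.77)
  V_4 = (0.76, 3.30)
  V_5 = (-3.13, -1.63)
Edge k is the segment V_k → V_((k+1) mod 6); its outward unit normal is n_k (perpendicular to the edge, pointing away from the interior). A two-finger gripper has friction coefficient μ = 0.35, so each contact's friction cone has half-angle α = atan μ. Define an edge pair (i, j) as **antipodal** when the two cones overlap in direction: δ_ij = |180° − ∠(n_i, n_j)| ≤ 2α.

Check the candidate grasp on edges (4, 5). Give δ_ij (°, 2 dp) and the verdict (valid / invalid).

δ = 99.99°, invalid

α = atan 0.35 = 19.29°;  2α = 38.58°
edge 4: e_4 = (-3.89, -4.93);  n_4 = (-0.7850, +0.6194)
edge 5: e_5 = (+1.24, -1.39);  n_5 = (-0.7462, -0.6657)
∠(n_4, n_5) = 80.01°
δ = |180° − 80.01°| = 99.99°
99.99° > 2α = 38.58°  →  invalid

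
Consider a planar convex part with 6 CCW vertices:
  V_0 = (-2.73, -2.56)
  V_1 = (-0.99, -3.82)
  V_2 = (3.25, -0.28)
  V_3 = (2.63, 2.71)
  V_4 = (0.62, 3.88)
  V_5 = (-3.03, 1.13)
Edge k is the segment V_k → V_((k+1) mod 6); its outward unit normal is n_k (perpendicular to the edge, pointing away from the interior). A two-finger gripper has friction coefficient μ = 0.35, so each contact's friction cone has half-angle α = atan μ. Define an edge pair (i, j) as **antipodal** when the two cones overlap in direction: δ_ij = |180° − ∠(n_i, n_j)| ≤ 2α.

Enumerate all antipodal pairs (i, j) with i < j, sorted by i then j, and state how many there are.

α = atan 0.35 = 19.29°;  2α = 38.58°
n_0 = (-0.5865, -0.8099)
n_1 = (+0.6409, -0.7676)
n_2 = (+0.9792, +0.2030)
n_3 = (+0.5031, +0.8642)
n_4 = (-0.6017, +0.7987)
n_5 = (-0.9967, -0.0810)
  (0,1): δ = 104.23°  ·
  (0,2): δ = 42.38°  ·
  (0,3): δ = 5.71°  ✓
  (0,4): δ = 72.90°  ·
  (0,5): δ = 130.56°  ·
  (1,2): δ = 118.14°  ·
  (1,3): δ = 70.06°  ·
  (1,4): δ = 2.86°  ✓
  (1,5): δ = 54.79°  ·
  (2,3): δ = 131.92°  ·
  (2,4): δ = 64.72°  ·
  (2,5): δ = 7.07°  ✓
  (3,4): δ = 112.80°  ·
  (3,5): δ = 55.15°  ·
  (4,5): δ = 122.35°  ·
antipodal pairs: 3

count = 3; pairs: (0,3), (1,4), (2,5)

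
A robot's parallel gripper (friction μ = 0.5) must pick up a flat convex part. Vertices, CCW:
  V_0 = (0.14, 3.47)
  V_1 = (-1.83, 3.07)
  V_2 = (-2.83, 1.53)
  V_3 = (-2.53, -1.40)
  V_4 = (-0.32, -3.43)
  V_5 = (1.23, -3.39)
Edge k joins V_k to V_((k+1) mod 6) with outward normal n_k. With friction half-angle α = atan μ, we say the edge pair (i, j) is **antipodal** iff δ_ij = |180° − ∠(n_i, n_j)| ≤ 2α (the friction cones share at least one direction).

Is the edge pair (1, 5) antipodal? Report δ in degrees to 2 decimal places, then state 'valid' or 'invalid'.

δ = 42.03°, valid

α = atan 0.5 = 26.57°;  2α = 53.13°
edge 1: e_1 = (-1.00, -1.54);  n_1 = (-0.8387, +0.5446)
edge 5: e_5 = (-1.09, +6.86);  n_5 = (+0.9876, +0.1569)
∠(n_1, n_5) = 137.97°
δ = |180° − 137.97°| = 42.03°
42.03° ≤ 2α = 53.13°  →  valid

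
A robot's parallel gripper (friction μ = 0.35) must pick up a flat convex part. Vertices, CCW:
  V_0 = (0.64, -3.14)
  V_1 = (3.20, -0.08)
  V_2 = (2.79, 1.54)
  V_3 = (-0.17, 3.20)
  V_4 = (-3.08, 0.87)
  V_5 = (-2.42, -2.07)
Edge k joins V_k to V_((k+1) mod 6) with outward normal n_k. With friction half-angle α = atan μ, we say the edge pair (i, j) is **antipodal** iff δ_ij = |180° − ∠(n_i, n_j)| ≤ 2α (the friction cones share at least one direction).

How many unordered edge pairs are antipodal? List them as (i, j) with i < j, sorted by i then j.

α = atan 0.35 = 19.29°;  2α = 38.58°
n_0 = (+0.7670, -0.6417)
n_1 = (+0.9694, +0.2454)
n_2 = (+0.4891, +0.8722)
n_3 = (-0.6250, +0.7806)
n_4 = (-0.9757, -0.2190)
n_5 = (-0.3301, -0.9440)
  (0,1): δ = 125.88°  ·
  (0,2): δ = 79.37°  ·
  (0,3): δ = 11.40°  ✓
  (0,4): δ = 52.57°  ·
  (0,5): δ = 110.64°  ·
  (1,2): δ = 133.49°  ·
  (1,3): δ = 65.52°  ·
  (1,4): δ = 1.55°  ✓
  (1,5): δ = 56.52°  ·
  (2,3): δ = 112.03°  ·
  (2,4): δ = 48.06°  ·
  (2,5): δ = 10.01°  ✓
  (3,4): δ = 116.03°  ·
  (3,5): δ = 57.96°  ·
  (4,5): δ = 121.93°  ·
antipodal pairs: 3

count = 3; pairs: (0,3), (1,4), (2,5)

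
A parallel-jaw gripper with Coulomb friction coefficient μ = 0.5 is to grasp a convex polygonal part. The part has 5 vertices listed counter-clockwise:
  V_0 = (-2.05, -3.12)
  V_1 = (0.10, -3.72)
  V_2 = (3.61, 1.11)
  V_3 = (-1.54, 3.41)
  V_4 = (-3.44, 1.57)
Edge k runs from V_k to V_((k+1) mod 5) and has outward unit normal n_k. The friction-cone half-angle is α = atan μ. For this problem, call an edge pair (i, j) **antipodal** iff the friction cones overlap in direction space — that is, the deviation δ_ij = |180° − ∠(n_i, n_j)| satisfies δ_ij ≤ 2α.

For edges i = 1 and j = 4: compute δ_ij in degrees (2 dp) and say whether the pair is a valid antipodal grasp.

α = atan 0.5 = 26.57°;  2α = 53.13°
edge 1: e_1 = (+3.51, +4.83);  n_1 = (+0.8090, -0.5879)
edge 4: e_4 = (+1.39, -4.69);  n_4 = (-0.9588, -0.2842)
∠(n_1, n_4) = 127.49°
δ = |180° − 127.49°| = 52.51°
52.51° ≤ 2α = 53.13°  →  valid

δ = 52.51°, valid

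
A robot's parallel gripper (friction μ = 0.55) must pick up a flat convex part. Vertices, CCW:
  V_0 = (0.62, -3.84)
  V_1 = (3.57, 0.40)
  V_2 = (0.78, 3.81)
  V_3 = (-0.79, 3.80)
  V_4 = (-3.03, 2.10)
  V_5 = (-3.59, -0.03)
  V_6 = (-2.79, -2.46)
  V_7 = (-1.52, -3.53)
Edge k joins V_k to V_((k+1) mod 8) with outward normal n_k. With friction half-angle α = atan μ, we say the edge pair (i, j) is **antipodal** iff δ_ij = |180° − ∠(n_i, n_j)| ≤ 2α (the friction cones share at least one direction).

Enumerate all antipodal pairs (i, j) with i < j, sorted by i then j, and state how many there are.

α = atan 0.55 = 28.81°;  2α = 57.62°
n_0 = (+0.8209, -0.5711)
n_1 = (+0.7740, +0.6332)
n_2 = (-0.0064, +1.0000)
n_3 = (-0.6045, +0.7966)
n_4 = (-0.9671, +0.2543)
n_5 = (-0.9498, -0.3127)
n_6 = (-0.6443, -0.7648)
n_7 = (-0.1434, -0.9897)
  (0,1): δ = 105.88°  ·
  (0,2): δ = 54.81°  ✓
  (0,3): δ = 17.98°  ✓
  (0,4): δ = 20.10°  ✓
  (0,5): δ = 53.05°  ✓
  (0,6): δ = 84.71°  ·
  (0,7): δ = 116.59°  ·
  (1,2): δ = 128.92°  ·
  (1,3): δ = 92.09°  ·
  (1,4): δ = 54.02°  ✓
  (1,5): δ = 21.07°  ✓
  (1,6): δ = 10.60°  ✓
  (1,7): δ = 42.47°  ✓
  (2,3): δ = 143.17°  ·
  (2,4): δ = 105.10°  ·
  (2,5): δ = 72.14°  ·
  (2,6): δ = 40.48°  ✓
  (2,7): δ = 8.61°  ✓
  (3,4): δ = 141.93°  ·
  (3,5): δ = 108.97°  ·
  (3,6): δ = 77.31°  ·
  (3,7): δ = 45.44°  ✓
  (4,5): δ = 147.05°  ·
  (4,6): δ = 115.38°  ·
  (4,7): δ = 83.51°  ·
  (5,6): δ = 148.34°  ·
  (5,7): δ = 116.47°  ·
  (6,7): δ = 148.13°  ·
antipodal pairs: 11

count = 11; pairs: (0,2), (0,3), (0,4), (0,5), (1,4), (1,5), (1,6), (1,7), (2,6), (2,7), (3,7)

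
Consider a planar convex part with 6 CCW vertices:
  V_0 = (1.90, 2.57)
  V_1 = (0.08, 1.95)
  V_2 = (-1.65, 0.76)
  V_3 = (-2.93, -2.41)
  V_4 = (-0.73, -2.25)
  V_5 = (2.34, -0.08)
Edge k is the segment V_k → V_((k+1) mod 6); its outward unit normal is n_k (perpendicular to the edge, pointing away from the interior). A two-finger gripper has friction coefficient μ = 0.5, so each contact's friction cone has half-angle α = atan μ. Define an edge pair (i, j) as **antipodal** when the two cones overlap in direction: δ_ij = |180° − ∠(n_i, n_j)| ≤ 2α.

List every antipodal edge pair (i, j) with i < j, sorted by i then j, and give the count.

α = atan 0.5 = 26.57°;  2α = 53.13°
n_0 = (-0.3225, +0.9466)
n_1 = (-0.5667, +0.8239)
n_2 = (-0.9273, +0.3744)
n_3 = (+0.0725, -0.9974)
n_4 = (+0.5772, -0.8166)
n_5 = (+0.9865, +0.1638)
  (0,1): δ = 164.29°  ·
  (0,2): δ = 130.80°  ·
  (0,3): δ = 14.65°  ✓
  (0,4): δ = 16.44°  ✓
  (0,5): δ = 80.62°  ·
  (1,2): δ = 146.51°  ·
  (1,3): δ = 30.36°  ✓
  (1,4): δ = 0.73°  ✓
  (1,5): δ = 64.90°  ·
  (2,3): δ = 63.85°  ·
  (2,4): δ = 32.76°  ✓
  (2,5): δ = 31.42°  ✓
  (3,4): δ = 148.91°  ·
  (3,5): δ = 84.73°  ·
  (4,5): δ = 115.83°  ·
antipodal pairs: 6

count = 6; pairs: (0,3), (0,4), (1,3), (1,4), (2,4), (2,5)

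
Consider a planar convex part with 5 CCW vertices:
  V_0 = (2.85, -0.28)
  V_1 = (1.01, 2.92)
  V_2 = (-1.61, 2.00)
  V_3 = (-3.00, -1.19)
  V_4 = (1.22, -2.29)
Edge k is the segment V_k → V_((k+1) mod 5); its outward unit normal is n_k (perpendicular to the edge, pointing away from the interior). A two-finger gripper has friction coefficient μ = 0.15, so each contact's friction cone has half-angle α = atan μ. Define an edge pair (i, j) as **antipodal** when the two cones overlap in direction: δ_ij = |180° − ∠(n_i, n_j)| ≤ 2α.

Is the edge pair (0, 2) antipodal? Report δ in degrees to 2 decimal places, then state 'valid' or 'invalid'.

δ = 53.44°, invalid

α = atan 0.15 = 8.53°;  2α = 17.06°
edge 0: e_0 = (-1.84, +3.20);  n_0 = (+0.8669, +0.4985)
edge 2: e_2 = (-1.39, -3.19);  n_2 = (-0.9167, +0.3995)
∠(n_0, n_2) = 126.56°
δ = |180° − 126.56°| = 53.44°
53.44° > 2α = 17.06°  →  invalid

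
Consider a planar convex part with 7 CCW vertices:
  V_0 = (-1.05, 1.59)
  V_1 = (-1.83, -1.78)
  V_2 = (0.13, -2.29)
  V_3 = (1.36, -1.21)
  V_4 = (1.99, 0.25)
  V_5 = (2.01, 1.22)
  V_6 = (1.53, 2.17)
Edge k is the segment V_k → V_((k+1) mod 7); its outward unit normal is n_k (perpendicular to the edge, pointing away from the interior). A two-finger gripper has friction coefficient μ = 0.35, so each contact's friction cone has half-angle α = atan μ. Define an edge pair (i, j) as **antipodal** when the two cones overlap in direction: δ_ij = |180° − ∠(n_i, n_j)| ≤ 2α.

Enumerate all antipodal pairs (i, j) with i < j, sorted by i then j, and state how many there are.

α = atan 0.35 = 19.29°;  2α = 38.58°
n_0 = (-0.9742, +0.2255)
n_1 = (-0.2518, -0.9678)
n_2 = (+0.6598, -0.7514)
n_3 = (+0.9182, -0.3962)
n_4 = (+0.9998, -0.0206)
n_5 = (+0.8925, +0.4510)
n_6 = (-0.2193, +0.9757)
  (0,1): δ = 91.55°  ·
  (0,2): δ = 35.68°  ✓
  (0,3): δ = 10.31°  ✓
  (0,4): δ = 11.85°  ✓
  (0,5): δ = 39.84°  ·
  (0,6): δ = 115.70°  ·
  (1,2): δ = 124.13°  ·
  (1,3): δ = 98.76°  ·
  (1,4): δ = 76.60°  ·
  (1,5): δ = 48.61°  ·
  (1,6): δ = 27.25°  ✓
  (2,3): δ = 154.63°  ·
  (2,4): δ = 132.47°  ·
  (2,5): δ = 104.48°  ·
  (2,6): δ = 28.61°  ✓
  (3,4): δ = 157.84°  ·
  (3,5): δ = 129.85°  ·
  (3,6): δ = 53.99°  ·
  (4,5): δ = 152.01°  ·
  (4,6): δ = 76.15°  ·
  (5,6): δ = 104.14°  ·
antipodal pairs: 5

count = 5; pairs: (0,2), (0,3), (0,4), (1,6), (2,6)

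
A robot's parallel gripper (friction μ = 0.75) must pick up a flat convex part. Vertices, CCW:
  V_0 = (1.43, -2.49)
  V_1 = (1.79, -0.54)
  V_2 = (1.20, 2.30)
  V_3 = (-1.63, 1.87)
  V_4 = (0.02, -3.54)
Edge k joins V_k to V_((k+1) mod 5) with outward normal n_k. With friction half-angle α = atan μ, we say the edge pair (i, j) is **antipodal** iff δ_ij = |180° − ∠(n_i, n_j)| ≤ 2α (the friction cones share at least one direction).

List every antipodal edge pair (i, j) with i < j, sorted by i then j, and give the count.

count = 5; pairs: (0,2), (0,3), (1,3), (2,4), (3,4)

α = atan 0.75 = 36.87°;  2α = 73.74°
n_0 = (+0.9834, -0.1815)
n_1 = (+0.9791, +0.2034)
n_2 = (-0.1502, +0.9887)
n_3 = (-0.9565, -0.2917)
n_4 = (+0.5973, -0.8020)
  (0,1): δ = 157.80°  ·
  (0,2): δ = 70.90°  ✓
  (0,3): δ = 27.42°  ✓
  (0,4): δ = 137.13°  ·
  (1,2): δ = 93.10°  ·
  (1,3): δ = 5.23°  ✓
  (1,4): δ = 114.94°  ·
  (2,3): δ = 81.68°  ·
  (2,4): δ = 28.03°  ✓
  (3,4): δ = 70.29°  ✓
antipodal pairs: 5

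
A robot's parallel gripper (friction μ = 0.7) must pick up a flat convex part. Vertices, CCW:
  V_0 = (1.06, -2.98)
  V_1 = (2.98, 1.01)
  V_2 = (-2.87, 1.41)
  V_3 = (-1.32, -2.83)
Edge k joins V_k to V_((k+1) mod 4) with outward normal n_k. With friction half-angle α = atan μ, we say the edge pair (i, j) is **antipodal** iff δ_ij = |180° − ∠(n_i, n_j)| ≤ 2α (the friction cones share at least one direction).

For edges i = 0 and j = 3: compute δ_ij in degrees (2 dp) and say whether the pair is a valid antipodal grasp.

α = atan 0.7 = 34.99°;  2α = 69.98°
edge 0: e_0 = (+1.92, +3.99);  n_0 = (+0.9011, -0.4336)
edge 3: e_3 = (+2.38, -0.15);  n_3 = (-0.0629, -0.9980)
∠(n_0, n_3) = 67.91°
δ = |180° − 67.91°| = 112.09°
112.09° > 2α = 69.98°  →  invalid

δ = 112.09°, invalid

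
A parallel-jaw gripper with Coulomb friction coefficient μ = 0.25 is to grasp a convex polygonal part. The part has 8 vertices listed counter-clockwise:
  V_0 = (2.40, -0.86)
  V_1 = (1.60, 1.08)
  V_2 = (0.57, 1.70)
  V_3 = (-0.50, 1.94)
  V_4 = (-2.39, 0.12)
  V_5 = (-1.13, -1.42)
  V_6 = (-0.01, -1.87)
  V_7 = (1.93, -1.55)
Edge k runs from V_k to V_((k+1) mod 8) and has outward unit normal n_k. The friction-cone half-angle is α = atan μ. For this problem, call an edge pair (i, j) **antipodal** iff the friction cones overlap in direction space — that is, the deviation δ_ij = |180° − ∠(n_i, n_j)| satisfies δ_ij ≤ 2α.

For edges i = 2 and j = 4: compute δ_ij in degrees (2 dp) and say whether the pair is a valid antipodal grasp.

δ = 38.07°, invalid

α = atan 0.25 = 14.04°;  2α = 28.07°
edge 2: e_2 = (-1.07, +0.24);  n_2 = (+0.2189, +0.9758)
edge 4: e_4 = (+1.26, -1.54);  n_4 = (-0.7740, -0.6332)
∠(n_2, n_4) = 141.93°
δ = |180° − 141.93°| = 38.07°
38.07° > 2α = 28.07°  →  invalid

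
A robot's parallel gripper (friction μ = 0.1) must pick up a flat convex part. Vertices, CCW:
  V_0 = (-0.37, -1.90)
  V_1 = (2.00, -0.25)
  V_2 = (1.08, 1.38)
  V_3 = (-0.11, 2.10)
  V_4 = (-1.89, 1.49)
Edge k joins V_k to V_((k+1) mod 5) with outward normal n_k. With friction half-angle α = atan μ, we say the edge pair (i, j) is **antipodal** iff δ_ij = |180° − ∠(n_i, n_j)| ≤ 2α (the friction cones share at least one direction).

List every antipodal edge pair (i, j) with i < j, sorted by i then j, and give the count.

α = atan 0.1 = 5.71°;  2α = 11.42°
n_0 = (+0.5714, -0.8207)
n_1 = (+0.8709, +0.4915)
n_2 = (+0.5177, +0.8556)
n_3 = (-0.3242, +0.9460)
n_4 = (-0.9125, -0.4091)
  (0,1): δ = 95.40°  ·
  (0,2): δ = 66.02°  ·
  (0,3): δ = 15.93°  ·
  (0,4): δ = 79.30°  ·
  (1,2): δ = 150.62°  ·
  (1,3): δ = 100.52°  ·
  (1,4): δ = 5.29°  ✓
  (2,3): δ = 129.91°  ·
  (2,4): δ = 34.67°  ·
  (3,4): δ = 84.77°  ·
antipodal pairs: 1

count = 1; pairs: (1,4)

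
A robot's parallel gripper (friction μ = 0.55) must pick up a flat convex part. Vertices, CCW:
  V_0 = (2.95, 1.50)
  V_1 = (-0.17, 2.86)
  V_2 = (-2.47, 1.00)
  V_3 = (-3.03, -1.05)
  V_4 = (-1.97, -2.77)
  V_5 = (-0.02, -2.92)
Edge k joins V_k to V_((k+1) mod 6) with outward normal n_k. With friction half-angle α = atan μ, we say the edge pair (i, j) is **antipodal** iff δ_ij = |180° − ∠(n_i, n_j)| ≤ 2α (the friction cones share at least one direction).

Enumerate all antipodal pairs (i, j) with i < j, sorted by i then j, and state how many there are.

α = atan 0.55 = 28.81°;  2α = 57.62°
n_0 = (+0.3996, +0.9167)
n_1 = (-0.6288, +0.7776)
n_2 = (-0.9647, +0.2635)
n_3 = (-0.8513, -0.5246)
n_4 = (-0.0767, -0.9971)
n_5 = (+0.8300, -0.5577)
  (0,1): δ = 117.49°  ·
  (0,2): δ = 81.73°  ·
  (0,3): δ = 34.80°  ✓
  (0,4): δ = 19.15°  ✓
  (0,5): δ = 79.65°  ·
  (1,2): δ = 144.24°  ·
  (1,3): δ = 97.32°  ·
  (1,4): δ = 43.36°  ✓
  (1,5): δ = 17.14°  ✓
  (2,3): δ = 133.08°  ·
  (2,4): δ = 79.12°  ·
  (2,5): δ = 18.62°  ✓
  (3,4): δ = 126.04°  ·
  (3,5): δ = 65.54°  ·
  (4,5): δ = 119.50°  ·
antipodal pairs: 5

count = 5; pairs: (0,3), (0,4), (1,4), (1,5), (2,5)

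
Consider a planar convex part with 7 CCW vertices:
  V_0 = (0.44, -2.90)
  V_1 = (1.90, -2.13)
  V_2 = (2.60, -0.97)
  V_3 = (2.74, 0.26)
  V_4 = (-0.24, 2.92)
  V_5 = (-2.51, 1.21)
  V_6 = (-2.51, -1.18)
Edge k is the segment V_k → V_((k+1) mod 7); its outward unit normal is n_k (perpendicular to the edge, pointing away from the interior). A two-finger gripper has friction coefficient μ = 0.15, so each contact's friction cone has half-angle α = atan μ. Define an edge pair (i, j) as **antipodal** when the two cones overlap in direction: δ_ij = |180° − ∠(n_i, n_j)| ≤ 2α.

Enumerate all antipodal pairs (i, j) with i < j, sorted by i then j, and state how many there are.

count = 3; pairs: (0,4), (2,5), (3,6)

α = atan 0.15 = 8.53°;  2α = 17.06°
n_0 = (+0.4665, -0.8845)
n_1 = (+0.8562, -0.5167)
n_2 = (+0.9936, -0.1131)
n_3 = (+0.6659, +0.7460)
n_4 = (-0.6017, +0.7987)
n_5 = (-1.0000, -0.0000)
n_6 = (-0.5037, -0.8639)
  (0,1): δ = 148.92°  ·
  (0,2): δ = 124.30°  ·
  (0,3): δ = 69.56°  ·
  (0,4): δ = 9.18°  ✓
  (0,5): δ = 62.19°  ·
  (0,6): δ = 121.95°  ·
  (1,2): δ = 155.38°  ·
  (1,3): δ = 100.64°  ·
  (1,4): δ = 21.90°  ·
  (1,5): δ = 31.11°  ·
  (1,6): δ = 90.86°  ·
  (2,3): δ = 125.26°  ·
  (2,4): δ = 46.52°  ·
  (2,5): δ = 6.49°  ✓
  (2,6): δ = 66.25°  ·
  (3,4): δ = 101.26°  ·
  (3,5): δ = 48.25°  ·
  (3,6): δ = 11.51°  ✓
  (4,5): δ = 126.99°  ·
  (4,6): δ = 67.24°  ·
  (5,6): δ = 120.24°  ·
antipodal pairs: 3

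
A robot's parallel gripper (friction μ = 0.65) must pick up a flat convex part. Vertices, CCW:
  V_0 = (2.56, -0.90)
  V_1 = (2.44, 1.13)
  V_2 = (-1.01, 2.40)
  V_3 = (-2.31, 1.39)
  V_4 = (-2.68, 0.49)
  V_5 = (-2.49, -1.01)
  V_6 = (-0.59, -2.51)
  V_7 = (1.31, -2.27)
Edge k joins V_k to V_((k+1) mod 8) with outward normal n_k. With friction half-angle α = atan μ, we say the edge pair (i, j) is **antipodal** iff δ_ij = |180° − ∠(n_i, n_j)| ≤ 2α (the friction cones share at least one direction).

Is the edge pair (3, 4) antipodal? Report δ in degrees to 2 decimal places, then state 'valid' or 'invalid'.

α = atan 0.65 = 33.02°;  2α = 66.05°
edge 3: e_3 = (-0.37, -0.90);  n_3 = (-0.9249, +0.3802)
edge 4: e_4 = (+0.19, -1.50);  n_4 = (-0.9921, -0.1257)
∠(n_3, n_4) = 29.57°
δ = |180° − 29.57°| = 150.43°
150.43° > 2α = 66.05°  →  invalid

δ = 150.43°, invalid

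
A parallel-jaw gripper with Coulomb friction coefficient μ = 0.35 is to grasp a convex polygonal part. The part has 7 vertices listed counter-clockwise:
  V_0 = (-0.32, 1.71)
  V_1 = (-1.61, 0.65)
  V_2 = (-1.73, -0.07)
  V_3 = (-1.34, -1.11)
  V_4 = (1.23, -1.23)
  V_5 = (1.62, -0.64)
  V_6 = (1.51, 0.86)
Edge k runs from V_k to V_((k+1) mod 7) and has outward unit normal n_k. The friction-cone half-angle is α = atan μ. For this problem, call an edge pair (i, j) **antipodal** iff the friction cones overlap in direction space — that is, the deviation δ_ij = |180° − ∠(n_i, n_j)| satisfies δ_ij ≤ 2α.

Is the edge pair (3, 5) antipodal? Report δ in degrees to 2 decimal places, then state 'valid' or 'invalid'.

δ = 83.13°, invalid

α = atan 0.35 = 19.29°;  2α = 38.58°
edge 3: e_3 = (+2.57, -0.12);  n_3 = (-0.0466, -0.9989)
edge 5: e_5 = (-0.11, +1.50);  n_5 = (+0.9973, +0.0731)
∠(n_3, n_5) = 96.87°
δ = |180° − 96.87°| = 83.13°
83.13° > 2α = 38.58°  →  invalid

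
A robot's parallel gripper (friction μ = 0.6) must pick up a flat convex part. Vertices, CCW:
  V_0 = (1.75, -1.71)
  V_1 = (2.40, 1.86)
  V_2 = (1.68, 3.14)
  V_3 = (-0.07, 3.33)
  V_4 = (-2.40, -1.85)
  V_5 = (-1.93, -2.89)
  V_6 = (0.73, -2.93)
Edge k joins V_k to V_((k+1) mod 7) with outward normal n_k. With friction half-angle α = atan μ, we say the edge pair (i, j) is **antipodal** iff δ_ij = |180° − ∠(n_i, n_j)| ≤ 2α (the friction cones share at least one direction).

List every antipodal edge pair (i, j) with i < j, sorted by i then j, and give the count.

α = atan 0.6 = 30.96°;  2α = 61.93°
n_0 = (+0.9838, -0.1791)
n_1 = (+0.8716, +0.4903)
n_2 = (+0.1079, +0.9942)
n_3 = (-0.9120, +0.4102)
n_4 = (-0.9113, -0.4118)
n_5 = (-0.0150, -0.9999)
n_6 = (+0.7672, -0.6414)
  (0,1): δ = 140.32°  ·
  (0,2): δ = 85.88°  ·
  (0,3): δ = 13.90°  ✓
  (0,4): δ = 34.64°  ✓
  (0,5): δ = 99.46°  ·
  (0,6): δ = 150.42°  ·
  (1,2): δ = 125.55°  ·
  (1,3): δ = 53.58°  ✓
  (1,4): δ = 5.04°  ✓
  (1,5): δ = 59.78°  ✓
  (1,6): δ = 110.74°  ·
  (2,3): δ = 108.02°  ·
  (2,4): δ = 59.48°  ✓
  (2,5): δ = 5.33°  ✓
  (2,6): δ = 56.30°  ✓
  (3,4): δ = 131.46°  ·
  (3,5): δ = 66.64°  ·
  (3,6): δ = 15.68°  ✓
  (4,5): δ = 115.18°  ·
  (4,6): δ = 64.22°  ·
  (5,6): δ = 129.04°  ·
antipodal pairs: 9

count = 9; pairs: (0,3), (0,4), (1,3), (1,4), (1,5), (2,4), (2,5), (2,6), (3,6)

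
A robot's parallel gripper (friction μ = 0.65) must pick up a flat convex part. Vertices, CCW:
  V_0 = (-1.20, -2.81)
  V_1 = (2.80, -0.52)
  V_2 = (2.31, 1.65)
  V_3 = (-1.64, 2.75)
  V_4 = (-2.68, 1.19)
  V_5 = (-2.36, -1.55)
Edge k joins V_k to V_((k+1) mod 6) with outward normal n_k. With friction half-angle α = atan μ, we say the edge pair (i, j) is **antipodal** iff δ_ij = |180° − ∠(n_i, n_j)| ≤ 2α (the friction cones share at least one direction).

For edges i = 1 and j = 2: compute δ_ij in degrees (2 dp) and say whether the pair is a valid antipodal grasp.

δ = 118.29°, invalid

α = atan 0.65 = 33.02°;  2α = 66.05°
edge 1: e_1 = (-0.49, +2.17);  n_1 = (+0.9754, +0.2203)
edge 2: e_2 = (-3.95, +1.10);  n_2 = (+0.2683, +0.9633)
∠(n_1, n_2) = 61.71°
δ = |180° − 61.71°| = 118.29°
118.29° > 2α = 66.05°  →  invalid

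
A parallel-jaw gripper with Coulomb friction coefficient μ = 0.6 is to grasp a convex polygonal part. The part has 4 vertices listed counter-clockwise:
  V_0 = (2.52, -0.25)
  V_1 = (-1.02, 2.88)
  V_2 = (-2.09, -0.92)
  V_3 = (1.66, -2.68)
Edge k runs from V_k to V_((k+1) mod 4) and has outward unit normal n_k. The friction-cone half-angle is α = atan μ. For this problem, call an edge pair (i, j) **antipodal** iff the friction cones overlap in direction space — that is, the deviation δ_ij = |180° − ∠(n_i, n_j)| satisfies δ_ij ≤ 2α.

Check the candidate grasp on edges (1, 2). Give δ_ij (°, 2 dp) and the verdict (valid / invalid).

δ = 99.42°, invalid

α = atan 0.6 = 30.96°;  2α = 61.93°
edge 1: e_1 = (-1.07, -3.80);  n_1 = (-0.9626, +0.2710)
edge 2: e_2 = (+3.75, -1.76);  n_2 = (-0.4249, -0.9053)
∠(n_1, n_2) = 80.58°
δ = |180° − 80.58°| = 99.42°
99.42° > 2α = 61.93°  →  invalid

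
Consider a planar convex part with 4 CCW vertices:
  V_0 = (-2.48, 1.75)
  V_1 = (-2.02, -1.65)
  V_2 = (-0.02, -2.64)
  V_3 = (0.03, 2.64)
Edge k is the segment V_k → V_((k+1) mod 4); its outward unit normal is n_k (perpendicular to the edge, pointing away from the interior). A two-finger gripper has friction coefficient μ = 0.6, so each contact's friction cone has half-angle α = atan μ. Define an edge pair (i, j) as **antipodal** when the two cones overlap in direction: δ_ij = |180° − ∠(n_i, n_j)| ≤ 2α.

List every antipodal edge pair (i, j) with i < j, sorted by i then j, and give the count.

count = 2; pairs: (0,2), (1,3)

α = atan 0.6 = 30.96°;  2α = 61.93°
n_0 = (-0.9910, -0.1341)
n_1 = (-0.4436, -0.8962)
n_2 = (+1.0000, -0.0095)
n_3 = (-0.3342, +0.9425)
  (0,1): δ = 124.04°  ·
  (0,2): δ = 8.25°  ✓
  (0,3): δ = 101.82°  ·
  (1,2): δ = 64.21°  ·
  (1,3): δ = 45.86°  ✓
  (2,3): δ = 69.93°  ·
antipodal pairs: 2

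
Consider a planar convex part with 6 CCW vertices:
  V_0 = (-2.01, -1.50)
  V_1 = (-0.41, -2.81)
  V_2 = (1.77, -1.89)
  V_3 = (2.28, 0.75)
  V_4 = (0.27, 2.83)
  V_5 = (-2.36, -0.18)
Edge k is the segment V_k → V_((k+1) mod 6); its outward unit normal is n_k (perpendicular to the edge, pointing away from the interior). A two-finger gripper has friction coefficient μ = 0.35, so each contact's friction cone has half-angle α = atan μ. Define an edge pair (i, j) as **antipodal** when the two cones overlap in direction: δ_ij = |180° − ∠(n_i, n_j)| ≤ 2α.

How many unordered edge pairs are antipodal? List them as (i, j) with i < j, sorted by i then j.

α = atan 0.35 = 19.29°;  2α = 38.58°
n_0 = (-0.6335, -0.7737)
n_1 = (+0.3888, -0.9213)
n_2 = (+0.9818, -0.1897)
n_3 = (+0.7191, +0.6949)
n_4 = (-0.7530, +0.6580)
n_5 = (-0.9666, -0.2563)
  (0,1): δ = 117.81°  ·
  (0,2): δ = 61.62°  ·
  (0,3): δ = 6.67°  ✓
  (0,4): δ = 88.16°  ·
  (0,5): δ = 144.16°  ·
  (1,2): δ = 123.81°  ·
  (1,3): δ = 68.86°  ·
  (1,4): δ = 25.97°  ✓
  (1,5): δ = 81.97°  ·
  (2,3): δ = 125.05°  ·
  (2,4): δ = 30.21°  ✓
  (2,5): δ = 25.78°  ✓
  (3,4): δ = 85.16°  ·
  (3,5): δ = 29.17°  ✓
  (4,5): δ = 124.00°  ·
antipodal pairs: 5

count = 5; pairs: (0,3), (1,4), (2,4), (2,5), (3,5)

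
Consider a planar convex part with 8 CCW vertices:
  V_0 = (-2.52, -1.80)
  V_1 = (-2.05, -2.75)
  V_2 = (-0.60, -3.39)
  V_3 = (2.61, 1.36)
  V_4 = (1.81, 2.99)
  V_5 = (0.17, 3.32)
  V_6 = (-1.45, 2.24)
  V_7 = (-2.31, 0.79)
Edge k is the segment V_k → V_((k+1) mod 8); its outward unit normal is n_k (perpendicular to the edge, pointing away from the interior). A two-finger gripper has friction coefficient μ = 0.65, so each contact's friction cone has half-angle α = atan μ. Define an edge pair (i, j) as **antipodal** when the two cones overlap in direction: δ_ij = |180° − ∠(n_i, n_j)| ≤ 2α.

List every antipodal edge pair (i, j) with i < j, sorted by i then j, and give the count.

count = 11; pairs: (0,2), (0,3), (0,4), (1,3), (1,4), (1,5), (2,5), (2,6), (2,7), (3,6), (3,7)

α = atan 0.65 = 33.02°;  2α = 66.05°
n_0 = (-0.8963, -0.4434)
n_1 = (-0.4038, -0.9148)
n_2 = (+0.8285, -0.5599)
n_3 = (+0.8977, +0.4406)
n_4 = (+0.1973, +0.9804)
n_5 = (-0.5547, +0.8321)
n_6 = (-0.8601, +0.5101)
n_7 = (-0.9967, +0.0808)
  (0,1): δ = 140.14°  ·
  (0,2): δ = 60.37°  ✓
  (0,3): δ = 0.18°  ✓
  (0,4): δ = 52.30°  ✓
  (0,5): δ = 97.37°  ·
  (0,6): δ = 123.00°  ·
  (0,7): δ = 149.04°  ·
  (1,2): δ = 100.23°  ·
  (1,3): δ = 40.04°  ✓
  (1,4): δ = 12.44°  ✓
  (1,5): δ = 57.51°  ✓
  (1,6): δ = 83.14°  ·
  (1,7): δ = 109.18°  ·
  (2,3): δ = 119.81°  ·
  (2,4): δ = 67.33°  ·
  (2,5): δ = 22.26°  ✓
  (2,6): δ = 3.38°  ✓
  (2,7): δ = 29.41°  ✓
  (3,4): δ = 127.52°  ·
  (3,5): δ = 82.45°  ·
  (3,6): δ = 56.81°  ✓
  (3,7): δ = 30.78°  ✓
  (4,5): δ = 134.93°  ·
  (4,6): δ = 109.30°  ·
  (4,7): δ = 83.26°  ·
  (5,6): δ = 154.36°  ·
  (5,7): δ = 128.33°  ·
  (6,7): δ = 153.96°  ·
antipodal pairs: 11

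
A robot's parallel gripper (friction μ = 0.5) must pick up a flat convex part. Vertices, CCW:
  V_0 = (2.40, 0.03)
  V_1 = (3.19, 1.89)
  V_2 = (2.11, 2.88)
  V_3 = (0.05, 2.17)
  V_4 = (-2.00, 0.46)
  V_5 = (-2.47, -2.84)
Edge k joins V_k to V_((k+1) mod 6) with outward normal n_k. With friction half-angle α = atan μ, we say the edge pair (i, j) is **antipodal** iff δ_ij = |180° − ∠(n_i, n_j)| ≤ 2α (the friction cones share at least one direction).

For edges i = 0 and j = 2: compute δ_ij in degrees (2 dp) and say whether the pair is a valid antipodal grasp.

α = atan 0.5 = 26.57°;  2α = 53.13°
edge 0: e_0 = (+0.79, +1.86);  n_0 = (+0.9204, -0.3909)
edge 2: e_2 = (-2.06, -0.71);  n_2 = (-0.3258, +0.9454)
∠(n_0, n_2) = 132.03°
δ = |180° − 132.03°| = 47.97°
47.97° ≤ 2α = 53.13°  →  valid

δ = 47.97°, valid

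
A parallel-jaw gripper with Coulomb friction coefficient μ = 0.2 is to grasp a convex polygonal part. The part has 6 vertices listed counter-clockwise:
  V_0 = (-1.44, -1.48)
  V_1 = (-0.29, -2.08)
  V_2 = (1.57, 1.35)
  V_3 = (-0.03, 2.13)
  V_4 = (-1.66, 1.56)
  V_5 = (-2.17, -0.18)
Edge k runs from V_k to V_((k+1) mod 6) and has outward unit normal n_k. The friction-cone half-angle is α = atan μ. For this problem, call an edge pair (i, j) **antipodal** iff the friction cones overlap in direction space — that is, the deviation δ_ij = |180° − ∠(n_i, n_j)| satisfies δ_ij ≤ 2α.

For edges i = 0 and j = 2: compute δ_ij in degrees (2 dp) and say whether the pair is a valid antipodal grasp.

α = atan 0.2 = 11.31°;  2α = 22.62°
edge 0: e_0 = (+1.15, -0.60);  n_0 = (-0.4626, -0.8866)
edge 2: e_2 = (-1.60, +0.78);  n_2 = (+0.4382, +0.8989)
∠(n_0, n_2) = 178.44°
δ = |180° − 178.44°| = 1.56°
1.56° ≤ 2α = 22.62°  →  valid

δ = 1.56°, valid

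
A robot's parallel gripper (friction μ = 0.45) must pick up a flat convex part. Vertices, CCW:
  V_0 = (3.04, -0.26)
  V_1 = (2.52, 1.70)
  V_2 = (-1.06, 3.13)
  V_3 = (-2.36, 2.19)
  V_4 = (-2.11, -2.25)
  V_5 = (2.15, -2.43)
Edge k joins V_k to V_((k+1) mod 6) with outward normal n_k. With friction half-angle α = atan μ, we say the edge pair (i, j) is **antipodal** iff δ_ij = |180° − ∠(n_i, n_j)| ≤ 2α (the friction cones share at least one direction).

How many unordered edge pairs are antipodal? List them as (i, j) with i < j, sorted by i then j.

count = 5; pairs: (0,3), (1,4), (2,4), (2,5), (3,5)

α = atan 0.45 = 24.23°;  2α = 48.46°
n_0 = (+0.9666, +0.2564)
n_1 = (+0.3709, +0.9287)
n_2 = (-0.5859, +0.8104)
n_3 = (-0.9984, -0.0562)
n_4 = (-0.0422, -0.9991)
n_5 = (+0.9252, -0.3795)
  (0,1): δ = 126.63°  ·
  (0,2): δ = 68.99°  ·
  (0,3): δ = 11.64°  ✓
  (0,4): δ = 72.72°  ·
  (0,5): δ = 142.84°  ·
  (1,2): δ = 122.36°  ·
  (1,3): δ = 65.00°  ·
  (1,4): δ = 19.35°  ✓
  (1,5): δ = 89.47°  ·
  (2,3): δ = 122.65°  ·
  (2,4): δ = 38.29°  ✓
  (2,5): δ = 31.83°  ✓
  (3,4): δ = 95.64°  ·
  (3,5): δ = 25.52°  ✓
  (4,5): δ = 109.88°  ·
antipodal pairs: 5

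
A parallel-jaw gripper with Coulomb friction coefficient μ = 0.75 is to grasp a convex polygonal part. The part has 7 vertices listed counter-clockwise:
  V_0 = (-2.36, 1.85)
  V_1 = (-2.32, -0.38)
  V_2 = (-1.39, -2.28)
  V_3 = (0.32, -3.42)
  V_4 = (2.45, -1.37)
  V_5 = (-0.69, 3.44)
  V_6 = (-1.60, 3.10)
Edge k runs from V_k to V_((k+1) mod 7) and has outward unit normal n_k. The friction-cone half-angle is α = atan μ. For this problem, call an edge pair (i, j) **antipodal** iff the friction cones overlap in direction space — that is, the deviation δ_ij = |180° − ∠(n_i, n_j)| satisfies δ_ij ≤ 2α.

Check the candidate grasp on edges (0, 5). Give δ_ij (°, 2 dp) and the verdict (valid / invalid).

α = atan 0.75 = 36.87°;  2α = 73.74°
edge 0: e_0 = (+0.04, -2.23);  n_0 = (-0.9998, -0.0179)
edge 5: e_5 = (-0.91, -0.34);  n_5 = (-0.3500, +0.9368)
∠(n_0, n_5) = 70.54°
δ = |180° − 70.54°| = 109.46°
109.46° > 2α = 73.74°  →  invalid

δ = 109.46°, invalid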